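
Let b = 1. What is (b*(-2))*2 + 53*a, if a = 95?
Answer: 5031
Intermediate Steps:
(b*(-2))*2 + 53*a = (1*(-2))*2 + 53*95 = -2*2 + 5035 = -4 + 5035 = 5031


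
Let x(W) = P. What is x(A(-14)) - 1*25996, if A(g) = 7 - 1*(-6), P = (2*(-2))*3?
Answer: -26008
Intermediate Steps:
P = -12 (P = -4*3 = -12)
A(g) = 13 (A(g) = 7 + 6 = 13)
x(W) = -12
x(A(-14)) - 1*25996 = -12 - 1*25996 = -12 - 25996 = -26008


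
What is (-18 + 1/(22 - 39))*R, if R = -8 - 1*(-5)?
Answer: 921/17 ≈ 54.176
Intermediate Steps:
R = -3 (R = -8 + 5 = -3)
(-18 + 1/(22 - 39))*R = (-18 + 1/(22 - 39))*(-3) = (-18 + 1/(-17))*(-3) = (-18 - 1/17)*(-3) = -307/17*(-3) = 921/17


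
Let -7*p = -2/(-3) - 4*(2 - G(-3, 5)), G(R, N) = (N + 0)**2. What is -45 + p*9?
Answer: -1149/7 ≈ -164.14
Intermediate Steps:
G(R, N) = N**2
p = -278/21 (p = -(-2/(-3) - 4*(2 - 1*5**2))/7 = -(-2*(-1/3) - 4*(2 - 1*25))/7 = -(2/3 - 4*(2 - 25))/7 = -(2/3 - 4*(-23))/7 = -(2/3 + 92)/7 = -1/7*278/3 = -278/21 ≈ -13.238)
-45 + p*9 = -45 - 278/21*9 = -45 - 834/7 = -1149/7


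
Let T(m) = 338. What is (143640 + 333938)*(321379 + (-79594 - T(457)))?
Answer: 115309775366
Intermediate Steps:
(143640 + 333938)*(321379 + (-79594 - T(457))) = (143640 + 333938)*(321379 + (-79594 - 1*338)) = 477578*(321379 + (-79594 - 338)) = 477578*(321379 - 79932) = 477578*241447 = 115309775366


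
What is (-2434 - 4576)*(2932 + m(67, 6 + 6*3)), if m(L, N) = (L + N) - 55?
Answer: -20805680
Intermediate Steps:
m(L, N) = -55 + L + N
(-2434 - 4576)*(2932 + m(67, 6 + 6*3)) = (-2434 - 4576)*(2932 + (-55 + 67 + (6 + 6*3))) = -7010*(2932 + (-55 + 67 + (6 + 18))) = -7010*(2932 + (-55 + 67 + 24)) = -7010*(2932 + 36) = -7010*2968 = -20805680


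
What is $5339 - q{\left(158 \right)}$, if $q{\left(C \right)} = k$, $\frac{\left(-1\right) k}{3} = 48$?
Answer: $5483$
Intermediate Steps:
$k = -144$ ($k = \left(-3\right) 48 = -144$)
$q{\left(C \right)} = -144$
$5339 - q{\left(158 \right)} = 5339 - -144 = 5339 + 144 = 5483$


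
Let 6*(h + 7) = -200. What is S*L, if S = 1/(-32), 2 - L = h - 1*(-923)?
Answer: 1321/48 ≈ 27.521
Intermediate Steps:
h = -121/3 (h = -7 + (⅙)*(-200) = -7 - 100/3 = -121/3 ≈ -40.333)
L = -2642/3 (L = 2 - (-121/3 - 1*(-923)) = 2 - (-121/3 + 923) = 2 - 1*2648/3 = 2 - 2648/3 = -2642/3 ≈ -880.67)
S = -1/32 ≈ -0.031250
S*L = -1/32*(-2642/3) = 1321/48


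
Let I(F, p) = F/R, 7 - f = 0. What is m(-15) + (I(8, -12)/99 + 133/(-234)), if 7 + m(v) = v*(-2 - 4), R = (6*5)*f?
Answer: 22278899/270270 ≈ 82.432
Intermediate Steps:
f = 7 (f = 7 - 1*0 = 7 + 0 = 7)
R = 210 (R = (6*5)*7 = 30*7 = 210)
m(v) = -7 - 6*v (m(v) = -7 + v*(-2 - 4) = -7 + v*(-6) = -7 - 6*v)
I(F, p) = F/210
m(-15) + (I(8, -12)/99 + 133/(-234)) = (-7 - 6*(-15)) + (((1/210)*8)/99 + 133/(-234)) = (-7 + 90) + ((4/105)*(1/99) + 133*(-1/234)) = 83 + (4/10395 - 133/234) = 83 - 153511/270270 = 22278899/270270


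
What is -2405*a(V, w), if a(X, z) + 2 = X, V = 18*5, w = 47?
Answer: -211640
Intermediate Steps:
V = 90
a(X, z) = -2 + X
-2405*a(V, w) = -2405*(-2 + 90) = -2405*88 = -211640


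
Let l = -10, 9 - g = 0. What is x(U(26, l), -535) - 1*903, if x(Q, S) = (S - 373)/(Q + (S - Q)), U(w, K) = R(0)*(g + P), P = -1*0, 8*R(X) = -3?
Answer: -482197/535 ≈ -901.30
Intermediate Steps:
g = 9 (g = 9 - 1*0 = 9 + 0 = 9)
R(X) = -3/8 (R(X) = (⅛)*(-3) = -3/8)
P = 0
U(w, K) = -27/8 (U(w, K) = -3*(9 + 0)/8 = -3/8*9 = -27/8)
x(Q, S) = (-373 + S)/S
x(U(26, l), -535) - 1*903 = (-373 - 535)/(-535) - 1*903 = -1/535*(-908) - 903 = 908/535 - 903 = -482197/535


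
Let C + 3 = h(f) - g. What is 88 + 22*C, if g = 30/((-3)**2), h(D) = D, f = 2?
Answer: -22/3 ≈ -7.3333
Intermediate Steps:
g = 10/3 (g = 30/9 = 30*(1/9) = 10/3 ≈ 3.3333)
C = -13/3 (C = -3 + (2 - 1*10/3) = -3 + (2 - 10/3) = -3 - 4/3 = -13/3 ≈ -4.3333)
88 + 22*C = 88 + 22*(-13/3) = 88 - 286/3 = -22/3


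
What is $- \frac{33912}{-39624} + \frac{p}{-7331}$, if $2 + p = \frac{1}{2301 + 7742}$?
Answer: $\frac{104065614564}{121555259683} \approx 0.85612$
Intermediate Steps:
$p = - \frac{20085}{10043}$ ($p = -2 + \frac{1}{2301 + 7742} = -2 + \frac{1}{10043} = - \frac{20085}{10043} \approx -1.9999$)
$- \frac{33912}{-39624} + \frac{p}{-7331} = - \frac{33912}{-39624} - \frac{20085}{10043 \left(-7331\right)} = \left(-33912\right) \left(- \frac{1}{39624}\right) - - \frac{20085}{73625233} = \frac{1413}{1651} + \frac{20085}{73625233} = \frac{104065614564}{121555259683}$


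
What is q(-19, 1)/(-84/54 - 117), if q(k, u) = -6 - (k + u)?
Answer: -108/1067 ≈ -0.10122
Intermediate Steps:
q(k, u) = -6 - k - u (q(k, u) = -6 + (-k - u) = -6 - k - u)
q(-19, 1)/(-84/54 - 117) = (-6 - 1*(-19) - 1*1)/(-84/54 - 117) = (-6 + 19 - 1)/(-84*1/54 - 117) = 12/(-14/9 - 117) = 12/(-1067/9) = 12*(-9/1067) = -108/1067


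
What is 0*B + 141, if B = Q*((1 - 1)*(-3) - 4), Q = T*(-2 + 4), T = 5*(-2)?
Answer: 141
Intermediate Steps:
T = -10
Q = -20 (Q = -10*(-2 + 4) = -10*2 = -20)
B = 80 (B = -20*((1 - 1)*(-3) - 4) = -20*(0*(-3) - 4) = -20*(0 - 4) = -20*(-4) = 80)
0*B + 141 = 0*80 + 141 = 0 + 141 = 141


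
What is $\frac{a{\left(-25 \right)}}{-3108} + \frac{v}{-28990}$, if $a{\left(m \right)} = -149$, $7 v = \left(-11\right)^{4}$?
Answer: $- \frac{1090547}{45050460} \approx -0.024207$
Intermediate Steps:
$v = \frac{14641}{7}$ ($v = \frac{\left(-11\right)^{4}}{7} = \frac{1}{7} \cdot 14641 = \frac{14641}{7} \approx 2091.6$)
$\frac{a{\left(-25 \right)}}{-3108} + \frac{v}{-28990} = - \frac{149}{-3108} + \frac{14641}{7 \left(-28990\right)} = \left(-149\right) \left(- \frac{1}{3108}\right) + \frac{14641}{7} \left(- \frac{1}{28990}\right) = \frac{149}{3108} - \frac{14641}{202930} = - \frac{1090547}{45050460}$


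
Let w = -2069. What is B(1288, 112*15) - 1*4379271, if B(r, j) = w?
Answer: -4381340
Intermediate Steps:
B(r, j) = -2069
B(1288, 112*15) - 1*4379271 = -2069 - 1*4379271 = -2069 - 4379271 = -4381340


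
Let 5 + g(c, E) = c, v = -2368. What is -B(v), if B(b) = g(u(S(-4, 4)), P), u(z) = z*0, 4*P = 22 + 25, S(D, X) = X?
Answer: 5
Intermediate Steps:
P = 47/4 (P = (22 + 25)/4 = (¼)*47 = 47/4 ≈ 11.750)
u(z) = 0
g(c, E) = -5 + c
B(b) = -5 (B(b) = -5 + 0 = -5)
-B(v) = -1*(-5) = 5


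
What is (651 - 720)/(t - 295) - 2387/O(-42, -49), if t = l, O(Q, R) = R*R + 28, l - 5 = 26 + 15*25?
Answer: -20598/12839 ≈ -1.6043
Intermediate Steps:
l = 406 (l = 5 + (26 + 15*25) = 5 + (26 + 375) = 5 + 401 = 406)
O(Q, R) = 28 + R² (O(Q, R) = R² + 28 = 28 + R²)
t = 406
(651 - 720)/(t - 295) - 2387/O(-42, -49) = (651 - 720)/(406 - 295) - 2387/(28 + (-49)²) = -69/111 - 2387/(28 + 2401) = -69*1/111 - 2387/2429 = -23/37 - 2387*1/2429 = -23/37 - 341/347 = -20598/12839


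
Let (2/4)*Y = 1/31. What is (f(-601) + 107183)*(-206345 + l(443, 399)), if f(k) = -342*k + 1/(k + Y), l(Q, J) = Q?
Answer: -1199534398872588/18629 ≈ -6.4391e+10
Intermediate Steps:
Y = 2/31 ≈ 0.064516
f(k) = 1/(2/31 + k) - 342*k (f(k) = -342*k + 1/(k + 2/31) = -342*k + 1/(2/31 + k) = 1/(2/31 + k) - 342*k)
(f(-601) + 107183)*(-206345 + l(443, 399)) = ((31 - 10602*(-601)**2 - 684*(-601))/(2 + 31*(-601)) + 107183)*(-206345 + 443) = ((31 - 10602*361201 + 411084)/(2 - 18631) + 107183)*(-205902) = ((31 - 3829453002 + 411084)/(-18629) + 107183)*(-205902) = (-1/18629*(-3829041887) + 107183)*(-205902) = (3829041887/18629 + 107183)*(-205902) = (5825753994/18629)*(-205902) = -1199534398872588/18629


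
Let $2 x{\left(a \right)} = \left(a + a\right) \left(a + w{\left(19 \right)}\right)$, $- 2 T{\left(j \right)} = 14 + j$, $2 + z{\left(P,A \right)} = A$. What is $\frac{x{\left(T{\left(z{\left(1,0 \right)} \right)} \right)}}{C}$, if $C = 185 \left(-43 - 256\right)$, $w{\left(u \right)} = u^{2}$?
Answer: $\frac{426}{11063} \approx 0.038507$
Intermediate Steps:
$z{\left(P,A \right)} = -2 + A$
$T{\left(j \right)} = -7 - \frac{j}{2}$ ($T{\left(j \right)} = - \frac{14 + j}{2} = -7 - \frac{j}{2}$)
$x{\left(a \right)} = a \left(361 + a\right)$ ($x{\left(a \right)} = \frac{\left(a + a\right) \left(a + 19^{2}\right)}{2} = \frac{2 a \left(a + 361\right)}{2} = \frac{2 a \left(361 + a\right)}{2} = a \left(361 + a\right)$)
$C = -55315$ ($C = 185 \left(-299\right) = -55315$)
$\frac{x{\left(T{\left(z{\left(1,0 \right)} \right)} \right)}}{C} = \frac{\left(-7 - \frac{-2 + 0}{2}\right) \left(361 - \left(7 + \frac{-2 + 0}{2}\right)\right)}{-55315} = \left(-7 - -1\right) \left(361 - 6\right) \left(- \frac{1}{55315}\right) = \left(-7 + 1\right) \left(361 + \left(-7 + 1\right)\right) \left(- \frac{1}{55315}\right) = - 6 \left(361 - 6\right) \left(- \frac{1}{55315}\right) = \left(-6\right) 355 \left(- \frac{1}{55315}\right) = \left(-2130\right) \left(- \frac{1}{55315}\right) = \frac{426}{11063}$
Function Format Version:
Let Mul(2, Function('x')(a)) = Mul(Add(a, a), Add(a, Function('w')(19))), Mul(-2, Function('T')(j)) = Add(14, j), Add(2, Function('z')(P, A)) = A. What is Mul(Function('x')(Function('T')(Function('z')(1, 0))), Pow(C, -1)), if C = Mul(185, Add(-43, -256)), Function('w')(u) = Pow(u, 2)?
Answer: Rational(426, 11063) ≈ 0.038507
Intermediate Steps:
Function('z')(P, A) = Add(-2, A)
Function('T')(j) = Add(-7, Mul(Rational(-1, 2), j)) (Function('T')(j) = Mul(Rational(-1, 2), Add(14, j)) = Add(-7, Mul(Rational(-1, 2), j)))
Function('x')(a) = Mul(a, Add(361, a)) (Function('x')(a) = Mul(Rational(1, 2), Mul(Add(a, a), Add(a, Pow(19, 2)))) = Mul(Rational(1, 2), Mul(Mul(2, a), Add(a, 361))) = Mul(Rational(1, 2), Mul(Mul(2, a), Add(361, a))) = Mul(Rational(1, 2), Mul(2, a, Add(361, a))) = Mul(a, Add(361, a)))
C = -55315 (C = Mul(185, -299) = -55315)
Mul(Function('x')(Function('T')(Function('z')(1, 0))), Pow(C, -1)) = Mul(Mul(Add(-7, Mul(Rational(-1, 2), Add(-2, 0))), Add(361, Add(-7, Mul(Rational(-1, 2), Add(-2, 0))))), Pow(-55315, -1)) = Mul(Mul(Add(-7, Mul(Rational(-1, 2), -2)), Add(361, Add(-7, Mul(Rational(-1, 2), -2)))), Rational(-1, 55315)) = Mul(Mul(Add(-7, 1), Add(361, Add(-7, 1))), Rational(-1, 55315)) = Mul(Mul(-6, Add(361, -6)), Rational(-1, 55315)) = Mul(Mul(-6, 355), Rational(-1, 55315)) = Mul(-2130, Rational(-1, 55315)) = Rational(426, 11063)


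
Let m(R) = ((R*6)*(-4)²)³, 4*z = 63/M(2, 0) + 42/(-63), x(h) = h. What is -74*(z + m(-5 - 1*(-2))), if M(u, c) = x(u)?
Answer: 21212423491/12 ≈ 1.7677e+9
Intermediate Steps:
M(u, c) = u
z = 185/24 (z = (63/2 + 42/(-63))/4 = (63*(½) + 42*(-1/63))/4 = (63/2 - ⅔)/4 = (¼)*(185/6) = 185/24 ≈ 7.7083)
m(R) = 884736*R³ (m(R) = ((6*R)*16)³ = (96*R)³ = 884736*R³)
-74*(z + m(-5 - 1*(-2))) = -74*(185/24 + 884736*(-5 - 1*(-2))³) = -74*(185/24 + 884736*(-5 + 2)³) = -74*(185/24 + 884736*(-3)³) = -74*(185/24 + 884736*(-27)) = -74*(185/24 - 23887872) = -74*(-573308743/24) = 21212423491/12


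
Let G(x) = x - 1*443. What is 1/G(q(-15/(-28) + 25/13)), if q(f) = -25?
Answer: -1/468 ≈ -0.0021368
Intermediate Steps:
G(x) = -443 + x (G(x) = x - 443 = -443 + x)
1/G(q(-15/(-28) + 25/13)) = 1/(-443 - 25) = 1/(-468) = -1/468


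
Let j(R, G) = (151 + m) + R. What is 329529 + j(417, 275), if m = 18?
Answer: 330115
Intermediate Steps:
j(R, G) = 169 + R (j(R, G) = (151 + 18) + R = 169 + R)
329529 + j(417, 275) = 329529 + (169 + 417) = 329529 + 586 = 330115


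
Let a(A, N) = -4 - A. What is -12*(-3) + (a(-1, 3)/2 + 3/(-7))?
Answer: 477/14 ≈ 34.071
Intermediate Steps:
-12*(-3) + (a(-1, 3)/2 + 3/(-7)) = -12*(-3) + ((-4 - 1*(-1))/2 + 3/(-7)) = 36 + ((-4 + 1)*(½) + 3*(-⅐)) = 36 + (-3*½ - 3/7) = 36 + (-3/2 - 3/7) = 36 - 27/14 = 477/14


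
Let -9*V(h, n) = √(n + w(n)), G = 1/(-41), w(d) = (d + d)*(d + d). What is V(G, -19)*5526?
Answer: -3070*√57 ≈ -23178.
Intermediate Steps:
w(d) = 4*d² (w(d) = (2*d)*(2*d) = 4*d²)
G = -1/41 ≈ -0.024390
V(h, n) = -√(n + 4*n²)/9
V(G, -19)*5526 = -5*√57/9*5526 = -3070*√57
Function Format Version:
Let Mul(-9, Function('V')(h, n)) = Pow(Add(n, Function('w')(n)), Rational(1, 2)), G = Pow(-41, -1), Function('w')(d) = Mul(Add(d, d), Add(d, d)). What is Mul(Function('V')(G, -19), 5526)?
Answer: Mul(-3070, Pow(57, Rational(1, 2))) ≈ -23178.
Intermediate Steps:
Function('w')(d) = Mul(4, Pow(d, 2)) (Function('w')(d) = Mul(Mul(2, d), Mul(2, d)) = Mul(4, Pow(d, 2)))
G = Rational(-1, 41) ≈ -0.024390
Function('V')(h, n) = Mul(Rational(-1, 9), Pow(Add(n, Mul(4, Pow(n, 2))), Rational(1, 2)))
Mul(Function('V')(G, -19), 5526) = Mul(Mul(Rational(-1, 9), Pow(Mul(-19, Add(1, Mul(4, -19))), Rational(1, 2))), 5526) = Mul(Mul(Rational(-1, 9), Pow(Mul(-19, Add(1, -76)), Rational(1, 2))), 5526) = Mul(Mul(Rational(-1, 9), Pow(Mul(-19, -75), Rational(1, 2))), 5526) = Mul(Mul(Rational(-1, 9), Pow(1425, Rational(1, 2))), 5526) = Mul(Mul(Rational(-1, 9), Mul(5, Pow(57, Rational(1, 2)))), 5526) = Mul(Mul(Rational(-5, 9), Pow(57, Rational(1, 2))), 5526) = Mul(-3070, Pow(57, Rational(1, 2)))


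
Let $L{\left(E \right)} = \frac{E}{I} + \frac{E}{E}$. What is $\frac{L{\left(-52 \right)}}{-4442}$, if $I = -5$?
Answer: $- \frac{57}{22210} \approx -0.0025664$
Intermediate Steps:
$L{\left(E \right)} = 1 - \frac{E}{5}$ ($L{\left(E \right)} = \frac{E}{-5} + \frac{E}{E} = E \left(- \frac{1}{5}\right) + 1 = - \frac{E}{5} + 1 = 1 - \frac{E}{5}$)
$\frac{L{\left(-52 \right)}}{-4442} = \frac{1 - - \frac{52}{5}}{-4442} = \left(1 + \frac{52}{5}\right) \left(- \frac{1}{4442}\right) = \frac{57}{5} \left(- \frac{1}{4442}\right) = - \frac{57}{22210}$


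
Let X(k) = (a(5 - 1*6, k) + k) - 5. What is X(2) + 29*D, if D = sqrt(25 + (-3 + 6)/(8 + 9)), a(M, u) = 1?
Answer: -2 + 58*sqrt(1819)/17 ≈ 143.51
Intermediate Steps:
X(k) = -4 + k (X(k) = (1 + k) - 5 = -4 + k)
D = 2*sqrt(1819)/17 (D = sqrt(25 + 3/17) = sqrt(428/17) = 2*sqrt(1819)/17 ≈ 5.0176)
X(2) + 29*D = (-4 + 2) + 29*(2*sqrt(1819)/17) = -2 + 58*sqrt(1819)/17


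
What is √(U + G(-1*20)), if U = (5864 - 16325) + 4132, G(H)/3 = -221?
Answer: 4*I*√437 ≈ 83.618*I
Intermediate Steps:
G(H) = -663 (G(H) = 3*(-221) = -663)
U = -6329 (U = -10461 + 4132 = -6329)
√(U + G(-1*20)) = √(-6329 - 663) = √(-6992) = 4*I*√437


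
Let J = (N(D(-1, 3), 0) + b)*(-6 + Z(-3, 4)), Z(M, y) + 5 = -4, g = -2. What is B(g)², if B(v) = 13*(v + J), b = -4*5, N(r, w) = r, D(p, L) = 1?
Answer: 13535041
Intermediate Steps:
Z(M, y) = -9 (Z(M, y) = -5 - 4 = -9)
b = -20
J = 285 (J = (1 - 20)*(-6 - 9) = -19*(-15) = 285)
B(v) = 3705 + 13*v (B(v) = 13*(v + 285) = 13*(285 + v) = 3705 + 13*v)
B(g)² = (3705 + 13*(-2))² = (3705 - 26)² = 3679² = 13535041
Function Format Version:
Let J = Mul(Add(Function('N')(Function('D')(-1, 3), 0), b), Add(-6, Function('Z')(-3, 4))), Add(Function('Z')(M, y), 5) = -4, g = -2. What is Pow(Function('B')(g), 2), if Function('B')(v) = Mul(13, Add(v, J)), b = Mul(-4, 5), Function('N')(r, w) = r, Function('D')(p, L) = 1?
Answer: 13535041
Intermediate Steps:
Function('Z')(M, y) = -9 (Function('Z')(M, y) = Add(-5, -4) = -9)
b = -20
J = 285 (J = Mul(Add(1, -20), Add(-6, -9)) = Mul(-19, -15) = 285)
Function('B')(v) = Add(3705, Mul(13, v)) (Function('B')(v) = Mul(13, Add(v, 285)) = Mul(13, Add(285, v)) = Add(3705, Mul(13, v)))
Pow(Function('B')(g), 2) = Pow(Add(3705, Mul(13, -2)), 2) = Pow(Add(3705, -26), 2) = Pow(3679, 2) = 13535041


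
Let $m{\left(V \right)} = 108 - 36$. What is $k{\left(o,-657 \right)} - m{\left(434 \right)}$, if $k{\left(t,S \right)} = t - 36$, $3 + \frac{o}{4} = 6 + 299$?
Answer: $1100$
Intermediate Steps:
$o = 1208$ ($o = -12 + 4 \left(6 + 299\right) = -12 + 4 \cdot 305 = -12 + 1220 = 1208$)
$k{\left(t,S \right)} = -36 + t$
$m{\left(V \right)} = 72$
$k{\left(o,-657 \right)} - m{\left(434 \right)} = \left(-36 + 1208\right) - 72 = 1172 - 72 = 1100$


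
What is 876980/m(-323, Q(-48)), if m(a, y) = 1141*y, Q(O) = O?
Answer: -219245/13692 ≈ -16.013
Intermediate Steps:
876980/m(-323, Q(-48)) = 876980/((1141*(-48))) = 876980/(-54768) = 876980*(-1/54768) = -219245/13692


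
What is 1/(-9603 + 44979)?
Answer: 1/35376 ≈ 2.8268e-5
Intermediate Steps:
1/(-9603 + 44979) = 1/35376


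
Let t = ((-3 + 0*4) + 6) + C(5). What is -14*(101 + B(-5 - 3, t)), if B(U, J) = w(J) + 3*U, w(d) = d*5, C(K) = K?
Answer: -1638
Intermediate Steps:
t = 8 (t = ((-3 + 0*4) + 6) + 5 = ((-3 + 0) + 6) + 5 = (-3 + 6) + 5 = 3 + 5 = 8)
w(d) = 5*d
B(U, J) = 3*U + 5*J (B(U, J) = 5*J + 3*U = 3*U + 5*J)
-14*(101 + B(-5 - 3, t)) = -14*(101 + (3*(-5 - 3) + 5*8)) = -14*(101 + (3*(-8) + 40)) = -14*(101 + (-24 + 40)) = -14*(101 + 16) = -14*117 = -1638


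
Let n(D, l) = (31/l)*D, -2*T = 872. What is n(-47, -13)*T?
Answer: -635252/13 ≈ -48866.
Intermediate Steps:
T = -436 (T = -1/2*872 = -436)
n(D, l) = 31*D/l
n(-47, -13)*T = (31*(-47)/(-13))*(-436) = (31*(-47)*(-1/13))*(-436) = (1457/13)*(-436) = -635252/13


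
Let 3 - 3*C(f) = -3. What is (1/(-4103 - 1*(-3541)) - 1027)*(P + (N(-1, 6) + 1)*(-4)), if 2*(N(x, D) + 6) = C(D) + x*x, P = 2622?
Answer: -760716650/281 ≈ -2.7072e+6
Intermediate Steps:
C(f) = 2 (C(f) = 1 - ⅓*(-3) = 1 + 1 = 2)
N(x, D) = -5 + x²/2 (N(x, D) = -6 + (2 + x*x)/2 = -6 + (2 + x²)/2 = -6 + (1 + x²/2) = -5 + x²/2)
(1/(-4103 - 1*(-3541)) - 1027)*(P + (N(-1, 6) + 1)*(-4)) = (1/(-4103 - 1*(-3541)) - 1027)*(2622 + ((-5 + (½)*(-1)²) + 1)*(-4)) = (1/(-4103 + 3541) - 1027)*(2622 + ((-5 + (½)*1) + 1)*(-4)) = (1/(-562) - 1027)*(2622 + ((-5 + ½) + 1)*(-4)) = (-1/562 - 1027)*(2622 + (-9/2 + 1)*(-4)) = -577175*(2622 - 7/2*(-4))/562 = -577175*(2622 + 14)/562 = -577175/562*2636 = -760716650/281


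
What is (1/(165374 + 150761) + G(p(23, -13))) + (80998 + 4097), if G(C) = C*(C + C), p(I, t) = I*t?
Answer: 83427078096/316135 ≈ 2.6390e+5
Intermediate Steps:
G(C) = 2*C² (G(C) = C*(2*C) = 2*C²)
(1/(165374 + 150761) + G(p(23, -13))) + (80998 + 4097) = (1/(165374 + 150761) + 2*(23*(-13))²) + (80998 + 4097) = (1/316135 + 2*(-299)²) + 85095 = (1/316135 + 2*89401) + 85095 = (1/316135 + 178802) + 85095 = 56525570271/316135 + 85095 = 83427078096/316135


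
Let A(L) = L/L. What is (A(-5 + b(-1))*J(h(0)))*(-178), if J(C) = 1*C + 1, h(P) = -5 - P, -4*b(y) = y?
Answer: 712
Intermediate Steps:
b(y) = -y/4
A(L) = 1
J(C) = 1 + C (J(C) = C + 1 = 1 + C)
(A(-5 + b(-1))*J(h(0)))*(-178) = (1*(1 + (-5 - 1*0)))*(-178) = (1*(1 + (-5 + 0)))*(-178) = (1*(1 - 5))*(-178) = (1*(-4))*(-178) = -4*(-178) = 712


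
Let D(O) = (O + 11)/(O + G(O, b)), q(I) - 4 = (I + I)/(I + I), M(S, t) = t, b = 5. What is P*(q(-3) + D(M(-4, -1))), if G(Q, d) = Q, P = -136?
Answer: 0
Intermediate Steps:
q(I) = 5 (q(I) = 4 + (I + I)/(I + I) = 4 + (2*I)/((2*I)) = 4 + (2*I)*(1/(2*I)) = 4 + 1 = 5)
D(O) = (11 + O)/(2*O) (D(O) = (O + 11)/(O + O) = (11 + O)/((2*O)) = (11 + O)*(1/(2*O)) = (11 + O)/(2*O))
P*(q(-3) + D(M(-4, -1))) = -136*(5 + (1/2)*(11 - 1)/(-1)) = -136*(5 + (1/2)*(-1)*10) = -136*(5 - 5) = -136*0 = 0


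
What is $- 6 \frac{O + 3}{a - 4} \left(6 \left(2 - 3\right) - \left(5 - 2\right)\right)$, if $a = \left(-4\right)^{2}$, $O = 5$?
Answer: $36$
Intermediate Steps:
$a = 16$
$- 6 \frac{O + 3}{a - 4} \left(6 \left(2 - 3\right) - \left(5 - 2\right)\right) = - 6 \frac{5 + 3}{16 - 4} \left(6 \left(2 - 3\right) - \left(5 - 2\right)\right) = - 6 \cdot \frac{8}{12} \left(6 \left(-1\right) - \left(5 - 2\right)\right) = - 6 \cdot 8 \cdot \frac{1}{12} \left(-6 - 3\right) = \left(-6\right) \frac{2}{3} \left(-6 - 3\right) = \left(-4\right) \left(-9\right) = 36$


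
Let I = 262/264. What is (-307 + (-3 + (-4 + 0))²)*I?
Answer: -5633/22 ≈ -256.05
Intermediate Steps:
I = 131/132 (I = 262*(1/264) = 131/132 ≈ 0.99242)
(-307 + (-3 + (-4 + 0))²)*I = (-307 + (-3 + (-4 + 0))²)*(131/132) = (-307 + (-3 - 4)²)*(131/132) = (-307 + (-7)²)*(131/132) = (-307 + 49)*(131/132) = -258*131/132 = -5633/22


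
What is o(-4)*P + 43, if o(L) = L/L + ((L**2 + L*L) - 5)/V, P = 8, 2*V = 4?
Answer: 159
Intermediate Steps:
V = 2 (V = (1/2)*4 = 2)
o(L) = -3/2 + L**2 (o(L) = L/L + ((L**2 + L*L) - 5)/2 = 1 + ((L**2 + L**2) - 5)*(1/2) = 1 + (2*L**2 - 5)*(1/2) = 1 + (-5 + 2*L**2)*(1/2) = 1 + (-5/2 + L**2) = -3/2 + L**2)
o(-4)*P + 43 = (-3/2 + (-4)**2)*8 + 43 = (-3/2 + 16)*8 + 43 = (29/2)*8 + 43 = 116 + 43 = 159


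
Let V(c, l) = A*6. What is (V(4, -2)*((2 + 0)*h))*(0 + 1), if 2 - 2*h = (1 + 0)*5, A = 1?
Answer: -18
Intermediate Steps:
V(c, l) = 6 (V(c, l) = 1*6 = 6)
h = -3/2 (h = 1 - (1 + 0)*5/2 = 1 - 5/2 = -3/2 ≈ -1.5000)
(V(4, -2)*((2 + 0)*h))*(0 + 1) = (6*((2 + 0)*(-3/2)))*(0 + 1) = (6*(2*(-3/2)))*1 = (6*(-3))*1 = -18*1 = -18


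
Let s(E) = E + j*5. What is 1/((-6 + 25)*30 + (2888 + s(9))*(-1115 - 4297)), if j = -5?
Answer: -1/15542694 ≈ -6.4339e-8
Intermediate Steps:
s(E) = -25 + E (s(E) = E - 5*5 = E - 25 = -25 + E)
1/((-6 + 25)*30 + (2888 + s(9))*(-1115 - 4297)) = 1/((-6 + 25)*30 + (2888 + (-25 + 9))*(-1115 - 4297)) = 1/(19*30 + (2888 - 16)*(-5412)) = 1/(570 + 2872*(-5412)) = 1/(570 - 15543264) = 1/(-15542694) = -1/15542694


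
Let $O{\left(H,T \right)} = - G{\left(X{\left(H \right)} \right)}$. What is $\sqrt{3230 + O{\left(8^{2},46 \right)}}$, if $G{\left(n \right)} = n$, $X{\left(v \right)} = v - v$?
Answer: $\sqrt{3230} \approx 56.833$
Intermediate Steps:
$X{\left(v \right)} = 0$
$O{\left(H,T \right)} = 0$ ($O{\left(H,T \right)} = \left(-1\right) 0 = 0$)
$\sqrt{3230 + O{\left(8^{2},46 \right)}} = \sqrt{3230 + 0} = \sqrt{3230}$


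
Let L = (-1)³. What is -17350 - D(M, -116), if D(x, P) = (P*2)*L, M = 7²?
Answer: -17582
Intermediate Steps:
L = -1
M = 49
D(x, P) = -2*P (D(x, P) = (P*2)*(-1) = (2*P)*(-1) = -2*P)
-17350 - D(M, -116) = -17350 - (-2)*(-116) = -17350 - 1*232 = -17350 - 232 = -17582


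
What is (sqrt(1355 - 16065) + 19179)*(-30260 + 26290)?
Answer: -76140630 - 3970*I*sqrt(14710) ≈ -7.6141e+7 - 4.815e+5*I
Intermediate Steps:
(sqrt(1355 - 16065) + 19179)*(-30260 + 26290) = (sqrt(-14710) + 19179)*(-3970) = (I*sqrt(14710) + 19179)*(-3970) = (19179 + I*sqrt(14710))*(-3970) = -76140630 - 3970*I*sqrt(14710)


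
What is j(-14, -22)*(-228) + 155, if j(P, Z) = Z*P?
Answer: -70069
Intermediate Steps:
j(P, Z) = P*Z
j(-14, -22)*(-228) + 155 = -14*(-22)*(-228) + 155 = 308*(-228) + 155 = -70224 + 155 = -70069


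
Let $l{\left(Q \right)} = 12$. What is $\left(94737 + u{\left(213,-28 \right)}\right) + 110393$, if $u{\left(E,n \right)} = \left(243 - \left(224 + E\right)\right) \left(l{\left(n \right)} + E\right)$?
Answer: $161480$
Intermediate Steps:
$u{\left(E,n \right)} = \left(12 + E\right) \left(19 - E\right)$ ($u{\left(E,n \right)} = \left(243 - \left(224 + E\right)\right) \left(12 + E\right) = \left(19 - E\right) \left(12 + E\right) = \left(12 + E\right) \left(19 - E\right)$)
$\left(94737 + u{\left(213,-28 \right)}\right) + 110393 = \left(94737 + \left(228 - 213^{2} + 7 \cdot 213\right)\right) + 110393 = \left(94737 + \left(228 - 45369 + 1491\right)\right) + 110393 = \left(94737 - 43650\right) + 110393 = 51087 + 110393 = 161480$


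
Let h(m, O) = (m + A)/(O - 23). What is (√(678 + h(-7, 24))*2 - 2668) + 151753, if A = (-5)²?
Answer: 149085 + 4*√174 ≈ 1.4914e+5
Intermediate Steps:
A = 25
h(m, O) = (25 + m)/(-23 + O) (h(m, O) = (m + 25)/(O - 23) = (25 + m)/(-23 + O))
(√(678 + h(-7, 24))*2 - 2668) + 151753 = (√(678 + (25 - 7)/(-23 + 24))*2 - 2668) + 151753 = (√(678 + 18/1)*2 - 2668) + 151753 = (√(678 + 1*18)*2 - 2668) + 151753 = (√(678 + 18)*2 - 2668) + 151753 = (√696*2 - 2668) + 151753 = ((2*√174)*2 - 2668) + 151753 = (4*√174 - 2668) + 151753 = (-2668 + 4*√174) + 151753 = 149085 + 4*√174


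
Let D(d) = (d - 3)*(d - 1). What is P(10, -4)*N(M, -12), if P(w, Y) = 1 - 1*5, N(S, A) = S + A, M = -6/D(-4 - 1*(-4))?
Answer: 56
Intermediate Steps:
D(d) = (-1 + d)*(-3 + d) (D(d) = (-3 + d)*(-1 + d) = (-1 + d)*(-3 + d))
M = -2 (M = -6/(3 + (-4 - 1*(-4))² - 4*(-4 - 1*(-4))) = -6/(3 + (-4 + 4)² - 4*(-4 + 4)) = -6/(3 + 0² - 4*0) = -6/(3 + 0 + 0) = -6/3 = -6*⅓ = -2)
N(S, A) = A + S
P(w, Y) = -4 (P(w, Y) = 1 - 5 = -4)
P(10, -4)*N(M, -12) = -4*(-12 - 2) = -4*(-14) = 56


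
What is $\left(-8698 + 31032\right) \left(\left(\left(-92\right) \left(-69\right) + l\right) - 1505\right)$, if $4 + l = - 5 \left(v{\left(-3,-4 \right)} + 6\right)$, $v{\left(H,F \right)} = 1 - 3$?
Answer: $107627546$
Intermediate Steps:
$v{\left(H,F \right)} = -2$ ($v{\left(H,F \right)} = 1 - 3 = -2$)
$l = -24$ ($l = -4 - 5 \left(-2 + 6\right) = -4 - 20 = -24$)
$\left(-8698 + 31032\right) \left(\left(\left(-92\right) \left(-69\right) + l\right) - 1505\right) = \left(-8698 + 31032\right) \left(\left(\left(-92\right) \left(-69\right) - 24\right) - 1505\right) = 22334 \left(\left(6348 - 24\right) - 1505\right) = 22334 \left(6324 - 1505\right) = 22334 \cdot 4819 = 107627546$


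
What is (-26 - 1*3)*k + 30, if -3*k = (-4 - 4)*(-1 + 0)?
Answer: 322/3 ≈ 107.33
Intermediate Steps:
k = -8/3 (k = -(-4 - 4)*(-1 + 0)/3 = -(-8)*(-1)/3 = -⅓*8 = -8/3 ≈ -2.6667)
(-26 - 1*3)*k + 30 = (-26 - 1*3)*(-8/3) + 30 = (-26 - 3)*(-8/3) + 30 = -29*(-8/3) + 30 = 232/3 + 30 = 322/3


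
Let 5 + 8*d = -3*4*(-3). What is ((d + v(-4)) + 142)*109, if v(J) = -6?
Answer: 121971/8 ≈ 15246.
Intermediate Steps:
d = 31/8 (d = -5/8 + (-3*4*(-3))/8 = -5/8 + (-12*(-3))/8 = -5/8 + (⅛)*36 = -5/8 + 9/2 = 31/8 ≈ 3.8750)
((d + v(-4)) + 142)*109 = ((31/8 - 6) + 142)*109 = (-17/8 + 142)*109 = (1119/8)*109 = 121971/8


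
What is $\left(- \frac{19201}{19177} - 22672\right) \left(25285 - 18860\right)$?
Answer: $- \frac{2793590931625}{19177} \approx -1.4567 \cdot 10^{8}$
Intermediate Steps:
$\left(- \frac{19201}{19177} - 22672\right) \left(25285 - 18860\right) = \left(\left(-19201\right) \frac{1}{19177} - 22672\right) 6425 = \left(- \frac{19201}{19177} - 22672\right) 6425 = \left(- \frac{434800145}{19177}\right) 6425 = - \frac{2793590931625}{19177}$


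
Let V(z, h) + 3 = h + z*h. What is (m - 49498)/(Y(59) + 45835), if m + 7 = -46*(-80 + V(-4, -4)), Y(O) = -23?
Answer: -46239/45812 ≈ -1.0093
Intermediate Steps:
V(z, h) = -3 + h + h*z (V(z, h) = -3 + (h + z*h) = -3 + (h + h*z) = -3 + h + h*z)
m = 3259 (m = -7 - 46*(-80 + (-3 - 4 - 4*(-4))) = -7 - 46*(-80 + (-3 - 4 + 16)) = -7 - 46*(-80 + 9) = -7 - 46*(-71) = -7 + 3266 = 3259)
(m - 49498)/(Y(59) + 45835) = (3259 - 49498)/(-23 + 45835) = -46239/45812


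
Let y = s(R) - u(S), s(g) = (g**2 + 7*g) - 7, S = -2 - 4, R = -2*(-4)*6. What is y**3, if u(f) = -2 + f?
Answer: 18420660721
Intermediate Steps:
R = 48 (R = 8*6 = 48)
S = -6
s(g) = -7 + g**2 + 7*g
y = 2641 (y = (-7 + 48**2 + 7*48) - (-2 - 6) = (-7 + 2304 + 336) - 1*(-8) = 2633 + 8 = 2641)
y**3 = 2641**3 = 18420660721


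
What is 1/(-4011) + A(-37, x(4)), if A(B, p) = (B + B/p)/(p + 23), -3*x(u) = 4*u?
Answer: -5788721/3401328 ≈ -1.7019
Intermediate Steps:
x(u) = -4*u/3
A(B, p) = (B + B/p)/(23 + p)
1/(-4011) + A(-37, x(4)) = 1/(-4011) - 37*(1 - 4/3*4)/(((-4/3*4))*(23 - 4/3*4)) = -1/4011 - 37*(1 - 16/3)/((-16/3)*(23 - 16/3)) = -1/4011 - 37*(-3/16)*(-13/3)/53/3 = -1/4011 - 37*(-3/16)*3/53*(-13/3) = -1/4011 - 1443/848 = -5788721/3401328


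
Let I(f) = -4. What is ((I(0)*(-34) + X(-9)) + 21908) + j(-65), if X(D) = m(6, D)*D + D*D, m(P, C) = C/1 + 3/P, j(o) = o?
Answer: 44273/2 ≈ 22137.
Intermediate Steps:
m(P, C) = C + 3/P (m(P, C) = C*1 + 3/P = C + 3/P)
X(D) = D² + D*(½ + D) (X(D) = (D + 3/6)*D + D*D = (D + 3*(⅙))*D + D² = (D + ½)*D + D² = (½ + D)*D + D² = D*(½ + D) + D² = D² + D*(½ + D))
((I(0)*(-34) + X(-9)) + 21908) + j(-65) = ((-4*(-34) + (½)*(-9)*(1 + 4*(-9))) + 21908) - 65 = ((136 + (½)*(-9)*(1 - 36)) + 21908) - 65 = ((136 + (½)*(-9)*(-35)) + 21908) - 65 = ((136 + 315/2) + 21908) - 65 = (587/2 + 21908) - 65 = 44403/2 - 65 = 44273/2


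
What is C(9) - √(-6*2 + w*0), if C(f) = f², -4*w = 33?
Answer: 81 - 2*I*√3 ≈ 81.0 - 3.4641*I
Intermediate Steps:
w = -33/4 (w = -¼*33 = -33/4 ≈ -8.2500)
C(9) - √(-6*2 + w*0) = 9² - √(-6*2 - 33/4*0) = 81 - √(-1*12 + 0) = 81 - √(-12 + 0) = 81 - √(-12) = 81 - 2*I*√3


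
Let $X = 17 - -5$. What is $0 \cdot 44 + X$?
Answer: $22$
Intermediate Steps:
$X = 22$ ($X = 17 + 5 = 22$)
$0 \cdot 44 + X = 0 \cdot 44 + 22 = 0 + 22 = 22$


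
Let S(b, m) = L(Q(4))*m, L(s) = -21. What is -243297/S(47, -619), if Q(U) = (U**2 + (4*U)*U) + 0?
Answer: -81099/4333 ≈ -18.717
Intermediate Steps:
Q(U) = 5*U**2 (Q(U) = (U**2 + 4*U**2) + 0 = 5*U**2 + 0 = 5*U**2)
S(b, m) = -21*m
-243297/S(47, -619) = -243297/((-21*(-619))) = -243297/12999 = -243297*1/12999 = -81099/4333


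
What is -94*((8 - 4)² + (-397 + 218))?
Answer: 15322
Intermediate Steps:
-94*((8 - 4)² + (-397 + 218)) = -94*(4² - 179) = -94*(16 - 179) = -94*(-163) = 15322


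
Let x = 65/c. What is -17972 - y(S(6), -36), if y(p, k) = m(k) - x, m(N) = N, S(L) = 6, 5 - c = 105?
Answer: -358733/20 ≈ -17937.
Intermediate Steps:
c = -100 (c = 5 - 1*105 = 5 - 105 = -100)
x = -13/20 (x = 65/(-100) = 65*(-1/100) = -13/20 ≈ -0.65000)
y(p, k) = 13/20 + k (y(p, k) = k - 1*(-13/20) = k + 13/20 = 13/20 + k)
-17972 - y(S(6), -36) = -17972 - (13/20 - 36) = -17972 - 1*(-707/20) = -17972 + 707/20 = -358733/20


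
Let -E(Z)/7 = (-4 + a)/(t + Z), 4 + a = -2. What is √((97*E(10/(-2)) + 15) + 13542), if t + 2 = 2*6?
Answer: √14915 ≈ 122.13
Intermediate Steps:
a = -6 (a = -4 - 2 = -6)
t = 10 (t = -2 + 2*6 = -2 + 12 = 10)
E(Z) = 70/(10 + Z) (E(Z) = -7*(-4 - 6)/(10 + Z) = -(-70)/(10 + Z) = 70/(10 + Z))
√((97*E(10/(-2)) + 15) + 13542) = √((97*(70/(10 + 10/(-2))) + 15) + 13542) = √((97*(70/(10 + 10*(-½))) + 15) + 13542) = √((97*(70/(10 - 5)) + 15) + 13542) = √((97*(70/5) + 15) + 13542) = √((97*(70*(⅕)) + 15) + 13542) = √((97*14 + 15) + 13542) = √((1358 + 15) + 13542) = √(1373 + 13542) = √14915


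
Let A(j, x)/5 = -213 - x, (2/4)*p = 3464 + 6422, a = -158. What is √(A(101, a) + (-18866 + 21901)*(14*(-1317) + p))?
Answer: √4048415 ≈ 2012.1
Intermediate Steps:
p = 19772 (p = 2*(3464 + 6422) = 2*9886 = 19772)
A(j, x) = -1065 - 5*x (A(j, x) = 5*(-213 - x) = -1065 - 5*x)
√(A(101, a) + (-18866 + 21901)*(14*(-1317) + p)) = √((-1065 - 5*(-158)) + (-18866 + 21901)*(14*(-1317) + 19772)) = √((-1065 + 790) + 3035*(-18438 + 19772)) = √(-275 + 3035*1334) = √(-275 + 4048690) = √4048415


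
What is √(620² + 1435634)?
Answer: 3*√202226 ≈ 1349.1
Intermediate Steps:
√(620² + 1435634) = √(384400 + 1435634) = √1820034 = 3*√202226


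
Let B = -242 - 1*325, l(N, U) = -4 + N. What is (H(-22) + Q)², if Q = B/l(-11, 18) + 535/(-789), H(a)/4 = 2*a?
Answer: 300165919876/15563025 ≈ 19287.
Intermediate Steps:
H(a) = 8*a (H(a) = 4*(2*a) = 8*a)
B = -567 (B = -242 - 325 = -567)
Q = 146446/3945 (Q = -567/(-4 - 11) + 535/(-789) = -567/(-15) + 535*(-1/789) = -567*(-1/15) - 535/789 = 189/5 - 535/789 = 146446/3945 ≈ 37.122)
(H(-22) + Q)² = (8*(-22) + 146446/3945)² = (-176 + 146446/3945)² = (-547874/3945)² = 300165919876/15563025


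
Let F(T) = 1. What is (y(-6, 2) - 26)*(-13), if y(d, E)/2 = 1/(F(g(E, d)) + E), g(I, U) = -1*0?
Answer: 988/3 ≈ 329.33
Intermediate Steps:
g(I, U) = 0
y(d, E) = 2/(1 + E)
(y(-6, 2) - 26)*(-13) = (2/(1 + 2) - 26)*(-13) = (2/3 - 26)*(-13) = (2*(⅓) - 26)*(-13) = (⅔ - 26)*(-13) = -76/3*(-13) = 988/3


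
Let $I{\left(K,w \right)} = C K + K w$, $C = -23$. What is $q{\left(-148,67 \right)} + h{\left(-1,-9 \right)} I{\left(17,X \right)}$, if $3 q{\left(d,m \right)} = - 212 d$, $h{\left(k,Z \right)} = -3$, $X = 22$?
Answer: $\frac{31529}{3} \approx 10510.0$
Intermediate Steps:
$I{\left(K,w \right)} = - 23 K + K w$
$q{\left(d,m \right)} = - \frac{212 d}{3}$ ($q{\left(d,m \right)} = \frac{\left(-212\right) d}{3} = - \frac{212 d}{3}$)
$q{\left(-148,67 \right)} + h{\left(-1,-9 \right)} I{\left(17,X \right)} = \left(- \frac{212}{3}\right) \left(-148\right) - 3 \cdot 17 \left(-23 + 22\right) = \frac{31376}{3} - 3 \cdot 17 \left(-1\right) = \frac{31376}{3} - -51 = \frac{31376}{3} + 51 = \frac{31529}{3}$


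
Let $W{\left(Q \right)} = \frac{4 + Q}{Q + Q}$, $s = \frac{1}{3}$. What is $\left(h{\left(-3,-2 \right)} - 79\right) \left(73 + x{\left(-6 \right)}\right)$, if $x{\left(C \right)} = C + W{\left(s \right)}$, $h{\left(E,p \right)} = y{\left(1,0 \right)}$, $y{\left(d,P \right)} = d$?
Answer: $-5733$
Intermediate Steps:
$s = \frac{1}{3} \approx 0.33333$
$W{\left(Q \right)} = \frac{4 + Q}{2 Q}$
$h{\left(E,p \right)} = 1$
$x{\left(C \right)} = \frac{13}{2} + C$ ($x{\left(C \right)} = C + \frac{\frac{1}{\frac{1}{3}} \left(4 + \frac{1}{3}\right)}{2} = C + \frac{1}{2} \cdot 3 \cdot \frac{13}{3} = C + \frac{13}{2} = \frac{13}{2} + C$)
$\left(h{\left(-3,-2 \right)} - 79\right) \left(73 + x{\left(-6 \right)}\right) = \left(1 - 79\right) \left(73 + \left(\frac{13}{2} - 6\right)\right) = \left(1 - 79\right) \left(73 + \frac{1}{2}\right) = \left(-78\right) \frac{147}{2} = -5733$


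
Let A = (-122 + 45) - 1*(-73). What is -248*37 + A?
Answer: -9180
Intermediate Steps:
A = -4 (A = -77 + 73 = -4)
-248*37 + A = -248*37 - 4 = -9176 - 4 = -9180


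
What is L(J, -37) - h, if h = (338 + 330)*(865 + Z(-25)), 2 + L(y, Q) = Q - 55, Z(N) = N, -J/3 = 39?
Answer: -561214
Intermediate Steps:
J = -117 (J = -3*39 = -117)
L(y, Q) = -57 + Q (L(y, Q) = -2 + (Q - 55) = -2 + (-55 + Q) = -57 + Q)
h = 561120 (h = (338 + 330)*(865 - 25) = 668*840 = 561120)
L(J, -37) - h = (-57 - 37) - 1*561120 = -94 - 561120 = -561214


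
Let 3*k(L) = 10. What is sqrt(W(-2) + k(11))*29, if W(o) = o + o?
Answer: 29*I*sqrt(6)/3 ≈ 23.678*I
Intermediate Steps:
W(o) = 2*o
k(L) = 10/3 (k(L) = (1/3)*10 = 10/3)
sqrt(W(-2) + k(11))*29 = sqrt(2*(-2) + 10/3)*29 = sqrt(-4 + 10/3)*29 = sqrt(-2/3)*29 = (I*sqrt(6)/3)*29 = 29*I*sqrt(6)/3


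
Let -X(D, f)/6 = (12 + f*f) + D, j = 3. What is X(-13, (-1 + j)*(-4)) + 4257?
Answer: 3879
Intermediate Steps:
X(D, f) = -72 - 6*D - 6*f² (X(D, f) = -6*((12 + f*f) + D) = -6*((12 + f²) + D) = -6*(12 + D + f²) = -72 - 6*D - 6*f²)
X(-13, (-1 + j)*(-4)) + 4257 = (-72 - 6*(-13) - 6*16*(-1 + 3)²) + 4257 = (-72 + 78 - 6*(2*(-4))²) + 4257 = (-72 + 78 - 6*(-8)²) + 4257 = (-72 + 78 - 6*64) + 4257 = (-72 + 78 - 384) + 4257 = -378 + 4257 = 3879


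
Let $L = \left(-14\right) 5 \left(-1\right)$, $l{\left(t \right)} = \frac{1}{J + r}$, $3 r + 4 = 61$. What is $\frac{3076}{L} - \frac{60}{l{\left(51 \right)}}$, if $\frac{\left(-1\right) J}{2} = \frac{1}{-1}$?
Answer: $- \frac{42562}{35} \approx -1216.1$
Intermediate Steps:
$r = 19$ ($r = - \frac{4}{3} + \frac{1}{3} \cdot 61 = - \frac{4}{3} + \frac{61}{3} = 19$)
$J = 2$ ($J = - \frac{2}{-1} = \left(-2\right) \left(-1\right) = 2$)
$l{\left(t \right)} = \frac{1}{21}$ ($l{\left(t \right)} = \frac{1}{2 + 19} = \frac{1}{21}$)
$L = 70$ ($L = \left(-70\right) \left(-1\right) = 70$)
$\frac{3076}{L} - \frac{60}{l{\left(51 \right)}} = \frac{3076}{70} - 60 \frac{1}{\frac{1}{21}} = 3076 \cdot \frac{1}{70} - 1260 = \frac{1538}{35} - 1260 = - \frac{42562}{35}$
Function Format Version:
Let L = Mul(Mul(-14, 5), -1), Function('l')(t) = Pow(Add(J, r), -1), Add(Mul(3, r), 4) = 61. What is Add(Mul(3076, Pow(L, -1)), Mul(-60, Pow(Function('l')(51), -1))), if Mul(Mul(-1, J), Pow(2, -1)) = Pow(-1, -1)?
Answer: Rational(-42562, 35) ≈ -1216.1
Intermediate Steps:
r = 19 (r = Add(Rational(-4, 3), Mul(Rational(1, 3), 61)) = Add(Rational(-4, 3), Rational(61, 3)) = 19)
J = 2 (J = Mul(-2, Pow(-1, -1)) = Mul(-2, -1) = 2)
Function('l')(t) = Rational(1, 21) (Function('l')(t) = Pow(Add(2, 19), -1) = Pow(21, -1) = Rational(1, 21))
L = 70 (L = Mul(-70, -1) = 70)
Add(Mul(3076, Pow(L, -1)), Mul(-60, Pow(Function('l')(51), -1))) = Add(Mul(3076, Pow(70, -1)), Mul(-60, Pow(Rational(1, 21), -1))) = Add(Mul(3076, Rational(1, 70)), Mul(-60, 21)) = Add(Rational(1538, 35), -1260) = Rational(-42562, 35)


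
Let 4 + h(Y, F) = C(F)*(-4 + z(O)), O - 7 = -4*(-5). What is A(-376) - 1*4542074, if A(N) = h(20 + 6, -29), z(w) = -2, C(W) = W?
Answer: -4541904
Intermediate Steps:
O = 27 (O = 7 - 4*(-5) = 7 + 20 = 27)
h(Y, F) = -4 - 6*F (h(Y, F) = -4 + F*(-4 - 2) = -4 + F*(-6) = -4 - 6*F)
A(N) = 170 (A(N) = -4 - 6*(-29) = -4 + 174 = 170)
A(-376) - 1*4542074 = 170 - 1*4542074 = 170 - 4542074 = -4541904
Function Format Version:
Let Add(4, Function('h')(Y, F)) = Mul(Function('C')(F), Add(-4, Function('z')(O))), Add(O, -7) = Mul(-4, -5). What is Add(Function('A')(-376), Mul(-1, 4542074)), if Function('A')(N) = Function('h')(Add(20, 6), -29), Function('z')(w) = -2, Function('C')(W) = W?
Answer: -4541904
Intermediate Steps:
O = 27 (O = Add(7, Mul(-4, -5)) = Add(7, 20) = 27)
Function('h')(Y, F) = Add(-4, Mul(-6, F)) (Function('h')(Y, F) = Add(-4, Mul(F, Add(-4, -2))) = Add(-4, Mul(F, -6)) = Add(-4, Mul(-6, F)))
Function('A')(N) = 170 (Function('A')(N) = Add(-4, Mul(-6, -29)) = Add(-4, 174) = 170)
Add(Function('A')(-376), Mul(-1, 4542074)) = Add(170, Mul(-1, 4542074)) = Add(170, -4542074) = -4541904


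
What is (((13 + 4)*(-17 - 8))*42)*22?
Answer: -392700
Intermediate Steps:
(((13 + 4)*(-17 - 8))*42)*22 = ((17*(-25))*42)*22 = -425*42*22 = -17850*22 = -392700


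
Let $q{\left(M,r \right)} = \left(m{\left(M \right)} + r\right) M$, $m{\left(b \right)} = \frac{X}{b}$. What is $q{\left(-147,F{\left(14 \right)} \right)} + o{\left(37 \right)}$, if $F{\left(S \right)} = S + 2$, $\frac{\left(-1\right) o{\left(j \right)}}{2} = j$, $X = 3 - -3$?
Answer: $-2420$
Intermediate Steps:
$X = 6$ ($X = 3 + 3 = 6$)
$o{\left(j \right)} = - 2 j$
$F{\left(S \right)} = 2 + S$
$m{\left(b \right)} = \frac{6}{b}$
$q{\left(M,r \right)} = M \left(r + \frac{6}{M}\right)$ ($q{\left(M,r \right)} = \left(\frac{6}{M} + r\right) M = \left(r + \frac{6}{M}\right) M = M \left(r + \frac{6}{M}\right)$)
$q{\left(-147,F{\left(14 \right)} \right)} + o{\left(37 \right)} = \left(6 - 147 \left(2 + 14\right)\right) - 74 = \left(6 - 2352\right) - 74 = -2346 - 74 = -2420$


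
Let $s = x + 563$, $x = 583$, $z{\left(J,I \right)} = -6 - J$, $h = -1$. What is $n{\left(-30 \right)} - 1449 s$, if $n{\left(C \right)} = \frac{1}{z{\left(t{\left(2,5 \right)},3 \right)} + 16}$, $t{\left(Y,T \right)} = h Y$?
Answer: $- \frac{19926647}{12} \approx -1.6606 \cdot 10^{6}$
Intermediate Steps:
$t{\left(Y,T \right)} = - Y$
$n{\left(C \right)} = \frac{1}{12}$ ($n{\left(C \right)} = \frac{1}{\left(-6 - \left(-1\right) 2\right) + 16} = \frac{1}{\left(-6 - -2\right) + 16} = \frac{1}{\left(-6 + 2\right) + 16} = \frac{1}{-4 + 16} = \frac{1}{12}$)
$s = 1146$ ($s = 583 + 563 = 1146$)
$n{\left(-30 \right)} - 1449 s = \frac{1}{12} - 1660554 = - \frac{19926647}{12}$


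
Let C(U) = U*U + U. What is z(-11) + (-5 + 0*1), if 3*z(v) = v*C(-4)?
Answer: -49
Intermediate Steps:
C(U) = U + U² (C(U) = U² + U = U + U²)
z(v) = 4*v (z(v) = (v*(-4*(1 - 4)))/3 = (v*(-4*(-3)))/3 = (v*12)/3 = (12*v)/3 = 4*v)
z(-11) + (-5 + 0*1) = 4*(-11) + (-5 + 0*1) = -44 + (-5 + 0) = -44 - 5 = -49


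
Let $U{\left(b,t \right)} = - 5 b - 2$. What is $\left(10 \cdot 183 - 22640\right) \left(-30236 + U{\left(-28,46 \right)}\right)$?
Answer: $626339380$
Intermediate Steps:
$U{\left(b,t \right)} = -2 - 5 b$
$\left(10 \cdot 183 - 22640\right) \left(-30236 + U{\left(-28,46 \right)}\right) = \left(10 \cdot 183 - 22640\right) \left(-30236 - -138\right) = \left(1830 - 22640\right) \left(-30236 + \left(-2 + 140\right)\right) = - 20810 \left(-30236 + 138\right) = \left(-20810\right) \left(-30098\right) = 626339380$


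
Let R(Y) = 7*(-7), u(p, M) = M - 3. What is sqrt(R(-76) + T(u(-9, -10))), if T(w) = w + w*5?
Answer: I*sqrt(127) ≈ 11.269*I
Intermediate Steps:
u(p, M) = -3 + M
R(Y) = -49
T(w) = 6*w (T(w) = w + 5*w = 6*w)
sqrt(R(-76) + T(u(-9, -10))) = sqrt(-49 + 6*(-3 - 10)) = sqrt(-49 + 6*(-13)) = sqrt(-49 - 78) = sqrt(-127) = I*sqrt(127)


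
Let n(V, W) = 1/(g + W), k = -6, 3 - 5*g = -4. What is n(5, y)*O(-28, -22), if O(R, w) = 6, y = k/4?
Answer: -60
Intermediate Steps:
g = 7/5 (g = 3/5 - 1/5*(-4) = 3/5 + 4/5 = 7/5 ≈ 1.4000)
y = -3/2 (y = -6/4 = -6*1/4 = -3/2 ≈ -1.5000)
n(V, W) = 1/(7/5 + W)
n(5, y)*O(-28, -22) = (5/(7 + 5*(-3/2)))*6 = (5/(7 - 15/2))*6 = (5/(-1/2))*6 = (5*(-2))*6 = -10*6 = -60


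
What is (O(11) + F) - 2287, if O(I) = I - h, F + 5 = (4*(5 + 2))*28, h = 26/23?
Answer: -34457/23 ≈ -1498.1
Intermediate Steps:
h = 26/23 (h = 26*(1/23) = 26/23 ≈ 1.1304)
F = 779 (F = -5 + (4*(5 + 2))*28 = -5 + (4*7)*28 = -5 + 28*28 = -5 + 784 = 779)
O(I) = -26/23 + I (O(I) = I - 1*26/23 = I - 26/23 = -26/23 + I)
(O(11) + F) - 2287 = ((-26/23 + 11) + 779) - 2287 = (227/23 + 779) - 2287 = 18144/23 - 2287 = -34457/23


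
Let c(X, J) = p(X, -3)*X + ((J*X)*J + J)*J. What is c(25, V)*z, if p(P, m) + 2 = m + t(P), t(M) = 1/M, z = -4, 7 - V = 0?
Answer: -34000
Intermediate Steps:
V = 7 (V = 7 - 1*0 = 7 + 0 = 7)
p(P, m) = -2 + m + 1/P (p(P, m) = -2 + (m + 1/P) = -2 + m + 1/P)
c(X, J) = J*(J + X*J**2) + X*(-5 + 1/X) (c(X, J) = (-2 - 3 + 1/X)*X + ((J*X)*J + J)*J = (-5 + 1/X)*X + (X*J**2 + J)*J = X*(-5 + 1/X) + (J + X*J**2)*J = X*(-5 + 1/X) + J*(J + X*J**2) = J*(J + X*J**2) + X*(-5 + 1/X))
c(25, V)*z = (1 + 7**2 - 5*25 + 25*7**3)*(-4) = (1 + 49 - 125 + 25*343)*(-4) = (1 + 49 - 125 + 8575)*(-4) = 8500*(-4) = -34000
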